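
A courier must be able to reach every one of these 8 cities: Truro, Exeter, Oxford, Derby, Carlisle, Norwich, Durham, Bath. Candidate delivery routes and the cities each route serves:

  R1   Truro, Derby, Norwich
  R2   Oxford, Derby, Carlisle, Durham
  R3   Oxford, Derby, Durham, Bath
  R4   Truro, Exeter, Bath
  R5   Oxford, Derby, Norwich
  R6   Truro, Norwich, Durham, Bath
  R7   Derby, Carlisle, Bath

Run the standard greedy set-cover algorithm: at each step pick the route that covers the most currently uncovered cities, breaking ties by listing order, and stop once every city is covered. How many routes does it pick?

3

Pick 1: R2 covers 4 new cities (Oxford, Derby, Carlisle, Durham).
Pick 2: R4 covers 3 new cities (Truro, Exeter, Bath).
Pick 3: R1 covers 1 new cities (Norwich).
Greedy uses 3 routes.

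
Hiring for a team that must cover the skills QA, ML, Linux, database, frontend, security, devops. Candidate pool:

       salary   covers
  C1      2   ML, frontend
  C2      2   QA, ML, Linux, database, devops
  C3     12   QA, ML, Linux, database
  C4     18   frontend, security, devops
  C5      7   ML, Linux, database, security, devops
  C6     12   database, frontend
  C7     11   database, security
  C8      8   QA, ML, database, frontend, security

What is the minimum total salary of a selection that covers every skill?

C2, C8 cover every skill at salary 2 + 8 = 10.
Any cover uses at least 2 candidates; among all covering selections none totals below 10.

10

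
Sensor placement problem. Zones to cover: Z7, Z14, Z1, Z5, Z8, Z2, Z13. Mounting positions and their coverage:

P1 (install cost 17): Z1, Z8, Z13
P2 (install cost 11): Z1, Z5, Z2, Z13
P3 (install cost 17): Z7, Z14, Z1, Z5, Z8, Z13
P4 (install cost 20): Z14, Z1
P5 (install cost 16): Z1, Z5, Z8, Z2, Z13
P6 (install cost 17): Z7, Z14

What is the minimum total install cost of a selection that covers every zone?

28

P2, P3 cover every zone at install cost 11 + 17 = 28.
Any cover uses at least 2 sensor positions; among all covering selections none totals below 28.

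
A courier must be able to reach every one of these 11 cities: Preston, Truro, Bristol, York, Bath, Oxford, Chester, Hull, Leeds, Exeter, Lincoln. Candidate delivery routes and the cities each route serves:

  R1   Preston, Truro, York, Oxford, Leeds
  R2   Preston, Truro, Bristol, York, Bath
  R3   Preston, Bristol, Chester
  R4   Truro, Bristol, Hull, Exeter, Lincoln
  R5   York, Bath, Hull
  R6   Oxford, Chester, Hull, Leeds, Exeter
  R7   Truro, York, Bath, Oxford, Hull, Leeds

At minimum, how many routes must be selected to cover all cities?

R2, R4, R6 together cover {Preston, Truro, Bristol, York, Bath, Oxford, Chester, Hull, Leeds, Exeter, Lincoln} — every city.
No 2 of the 7 routes cover everything (all 21 pairs fall short), so 3 is minimum.

3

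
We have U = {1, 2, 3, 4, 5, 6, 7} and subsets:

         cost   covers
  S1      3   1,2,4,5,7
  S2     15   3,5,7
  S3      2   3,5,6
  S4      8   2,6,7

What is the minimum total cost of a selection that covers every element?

S1, S3 cover every element at cost 3 + 2 = 5.
Any cover uses at least 2 sets; among all covering selections none totals below 5.

5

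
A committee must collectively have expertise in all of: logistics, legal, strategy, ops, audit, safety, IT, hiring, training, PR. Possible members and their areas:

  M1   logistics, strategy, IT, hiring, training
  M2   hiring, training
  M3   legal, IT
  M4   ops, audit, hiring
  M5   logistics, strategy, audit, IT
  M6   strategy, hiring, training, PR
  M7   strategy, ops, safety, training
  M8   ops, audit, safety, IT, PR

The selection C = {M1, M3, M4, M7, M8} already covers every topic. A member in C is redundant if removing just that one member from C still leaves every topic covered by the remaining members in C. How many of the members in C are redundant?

Drop M1: logistics uncovered — not redundant.
Drop M3: legal uncovered — not redundant.
Drop M4: the rest still cover every topic — redundant.
Drop M7: the rest still cover every topic — redundant.
Drop M8: PR uncovered — not redundant.
2 redundant: M4, M7.

2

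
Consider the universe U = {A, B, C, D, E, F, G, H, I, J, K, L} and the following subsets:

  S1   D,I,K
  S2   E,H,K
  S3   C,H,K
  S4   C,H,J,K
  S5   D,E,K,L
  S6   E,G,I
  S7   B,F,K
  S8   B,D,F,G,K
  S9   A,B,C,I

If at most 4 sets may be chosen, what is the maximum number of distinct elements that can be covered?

12

Choosing S4, S5, S8, S9 covers {A, B, C, D, E, F, G, H, I, J, K, L} — 12 elements.
That is all 12 elements.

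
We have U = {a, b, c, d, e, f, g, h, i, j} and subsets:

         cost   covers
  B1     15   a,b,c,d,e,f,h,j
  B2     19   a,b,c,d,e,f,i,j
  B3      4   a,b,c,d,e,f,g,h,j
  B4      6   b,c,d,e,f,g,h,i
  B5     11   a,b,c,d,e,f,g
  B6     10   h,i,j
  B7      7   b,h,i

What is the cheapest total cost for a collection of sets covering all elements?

B3, B4 cover every element at cost 4 + 6 = 10.
Any cover uses at least 2 sets; among all covering selections none totals below 10.

10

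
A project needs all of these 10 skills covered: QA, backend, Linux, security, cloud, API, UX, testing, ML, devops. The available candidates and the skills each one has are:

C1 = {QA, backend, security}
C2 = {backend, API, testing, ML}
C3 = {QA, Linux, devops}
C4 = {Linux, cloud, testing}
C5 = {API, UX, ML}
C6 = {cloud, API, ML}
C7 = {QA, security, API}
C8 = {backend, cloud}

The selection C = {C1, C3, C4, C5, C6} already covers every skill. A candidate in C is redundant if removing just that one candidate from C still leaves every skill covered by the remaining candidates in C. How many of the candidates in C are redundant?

Drop C1: backend, security uncovered — not redundant.
Drop C3: devops uncovered — not redundant.
Drop C4: testing uncovered — not redundant.
Drop C5: UX uncovered — not redundant.
Drop C6: the rest still cover every skill — redundant.
1 redundant: C6.

1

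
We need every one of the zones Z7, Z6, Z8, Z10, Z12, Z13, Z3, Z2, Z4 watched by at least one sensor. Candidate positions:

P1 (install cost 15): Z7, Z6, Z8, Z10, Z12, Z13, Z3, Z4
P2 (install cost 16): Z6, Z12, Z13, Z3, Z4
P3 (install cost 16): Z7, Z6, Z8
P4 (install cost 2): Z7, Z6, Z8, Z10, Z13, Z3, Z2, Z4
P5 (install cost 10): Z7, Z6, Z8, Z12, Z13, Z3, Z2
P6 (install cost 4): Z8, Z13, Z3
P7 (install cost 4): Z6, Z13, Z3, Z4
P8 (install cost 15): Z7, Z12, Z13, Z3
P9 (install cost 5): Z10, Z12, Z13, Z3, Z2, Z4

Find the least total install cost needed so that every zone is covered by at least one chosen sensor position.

7

P4, P9 cover every zone at install cost 2 + 5 = 7.
Any cover uses at least 2 sensor positions; among all covering selections none totals below 7.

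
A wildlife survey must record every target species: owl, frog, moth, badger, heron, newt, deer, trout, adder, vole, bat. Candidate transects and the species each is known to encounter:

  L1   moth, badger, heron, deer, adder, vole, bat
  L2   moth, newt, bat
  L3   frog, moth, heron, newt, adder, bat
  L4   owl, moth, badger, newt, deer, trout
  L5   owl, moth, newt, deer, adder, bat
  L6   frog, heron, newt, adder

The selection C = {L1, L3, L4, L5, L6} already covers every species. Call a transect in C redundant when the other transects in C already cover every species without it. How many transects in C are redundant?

3

Drop L1: vole uncovered — not redundant.
Drop L3: the rest still cover every species — redundant.
Drop L4: trout uncovered — not redundant.
Drop L5: the rest still cover every species — redundant.
Drop L6: the rest still cover every species — redundant.
3 redundant: L3, L5, L6.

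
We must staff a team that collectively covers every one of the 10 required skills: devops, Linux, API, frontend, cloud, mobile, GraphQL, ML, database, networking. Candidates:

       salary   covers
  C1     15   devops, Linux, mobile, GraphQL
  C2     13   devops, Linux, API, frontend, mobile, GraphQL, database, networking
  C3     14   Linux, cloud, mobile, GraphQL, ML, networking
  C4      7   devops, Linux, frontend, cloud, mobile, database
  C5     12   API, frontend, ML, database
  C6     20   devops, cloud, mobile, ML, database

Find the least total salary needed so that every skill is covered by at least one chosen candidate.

C2, C3 cover every skill at salary 13 + 14 = 27.
Any cover uses at least 2 candidates; among all covering selections none totals below 27.
Greedy by coverage-per-salary would pick C4, C2, C5 for 32 — worse than the optimum 27.

27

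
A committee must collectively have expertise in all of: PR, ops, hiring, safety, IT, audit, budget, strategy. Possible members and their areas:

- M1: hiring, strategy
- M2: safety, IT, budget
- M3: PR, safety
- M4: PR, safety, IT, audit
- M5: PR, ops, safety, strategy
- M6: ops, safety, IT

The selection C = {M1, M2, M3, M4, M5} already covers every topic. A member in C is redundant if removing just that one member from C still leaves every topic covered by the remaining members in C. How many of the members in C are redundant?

1

Drop M1: hiring uncovered — not redundant.
Drop M2: budget uncovered — not redundant.
Drop M3: the rest still cover every topic — redundant.
Drop M4: audit uncovered — not redundant.
Drop M5: ops uncovered — not redundant.
1 redundant: M3.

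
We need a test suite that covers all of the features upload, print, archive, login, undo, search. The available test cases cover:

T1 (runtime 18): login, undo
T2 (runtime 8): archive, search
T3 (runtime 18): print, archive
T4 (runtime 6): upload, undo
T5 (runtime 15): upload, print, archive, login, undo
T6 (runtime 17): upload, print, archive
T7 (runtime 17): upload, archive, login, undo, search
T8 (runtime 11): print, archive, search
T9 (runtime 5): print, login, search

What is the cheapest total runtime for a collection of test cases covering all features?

T2, T4, T9 cover every feature at runtime 8 + 6 + 5 = 19.
Any cover uses at least 2 test cases; among all covering selections none totals below 19.

19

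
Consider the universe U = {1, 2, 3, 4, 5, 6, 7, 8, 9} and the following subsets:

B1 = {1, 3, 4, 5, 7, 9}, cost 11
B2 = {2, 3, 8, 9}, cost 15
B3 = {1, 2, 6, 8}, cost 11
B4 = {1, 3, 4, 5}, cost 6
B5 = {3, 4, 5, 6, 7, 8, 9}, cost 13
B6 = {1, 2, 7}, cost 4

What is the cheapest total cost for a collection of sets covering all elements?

17

B5, B6 cover every element at cost 13 + 4 = 17.
Any cover uses at least 2 sets; among all covering selections none totals below 17.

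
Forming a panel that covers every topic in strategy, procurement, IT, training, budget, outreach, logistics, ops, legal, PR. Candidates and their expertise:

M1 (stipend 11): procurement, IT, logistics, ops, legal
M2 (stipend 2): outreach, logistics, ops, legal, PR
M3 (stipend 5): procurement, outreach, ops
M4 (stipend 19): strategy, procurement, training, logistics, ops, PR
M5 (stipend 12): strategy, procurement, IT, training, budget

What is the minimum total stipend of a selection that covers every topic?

14

M2, M5 cover every topic at stipend 2 + 12 = 14.
Any cover uses at least 2 members; among all covering selections none totals below 14.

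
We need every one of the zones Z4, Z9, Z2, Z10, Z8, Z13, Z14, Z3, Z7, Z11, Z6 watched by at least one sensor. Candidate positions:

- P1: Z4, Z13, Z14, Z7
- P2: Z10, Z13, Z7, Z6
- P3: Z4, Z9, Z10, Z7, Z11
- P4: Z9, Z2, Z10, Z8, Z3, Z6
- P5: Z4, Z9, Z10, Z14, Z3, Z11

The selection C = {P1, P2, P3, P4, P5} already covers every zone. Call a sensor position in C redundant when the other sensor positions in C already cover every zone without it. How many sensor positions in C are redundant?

Drop P1: the rest still cover every zone — redundant.
Drop P2: the rest still cover every zone — redundant.
Drop P3: the rest still cover every zone — redundant.
Drop P4: Z2, Z8 uncovered — not redundant.
Drop P5: the rest still cover every zone — redundant.
4 redundant: P1, P2, P3, P5.

4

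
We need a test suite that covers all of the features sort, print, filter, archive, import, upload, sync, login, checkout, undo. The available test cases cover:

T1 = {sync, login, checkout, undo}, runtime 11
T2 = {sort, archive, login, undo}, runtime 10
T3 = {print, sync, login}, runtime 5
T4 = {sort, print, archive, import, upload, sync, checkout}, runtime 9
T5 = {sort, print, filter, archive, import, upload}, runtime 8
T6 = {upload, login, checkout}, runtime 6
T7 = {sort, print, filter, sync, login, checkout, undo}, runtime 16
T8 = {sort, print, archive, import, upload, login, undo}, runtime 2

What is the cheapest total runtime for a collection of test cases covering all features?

18

T7, T8 cover every feature at runtime 16 + 2 = 18.
Any cover uses at least 2 test cases; among all covering selections none totals below 18.
Greedy by coverage-per-runtime would pick T8, T4, T5 for 19 — worse than the optimum 18.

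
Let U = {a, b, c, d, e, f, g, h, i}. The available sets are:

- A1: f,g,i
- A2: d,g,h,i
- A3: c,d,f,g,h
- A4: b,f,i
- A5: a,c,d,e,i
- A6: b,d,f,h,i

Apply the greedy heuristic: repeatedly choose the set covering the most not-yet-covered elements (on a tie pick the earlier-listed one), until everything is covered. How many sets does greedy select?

3

Pick 1: A3 covers 5 new elements (c, d, f, g, h).
Pick 2: A5 covers 3 new elements (a, e, i).
Pick 3: A4 covers 1 new elements (b).
Greedy uses 3 sets.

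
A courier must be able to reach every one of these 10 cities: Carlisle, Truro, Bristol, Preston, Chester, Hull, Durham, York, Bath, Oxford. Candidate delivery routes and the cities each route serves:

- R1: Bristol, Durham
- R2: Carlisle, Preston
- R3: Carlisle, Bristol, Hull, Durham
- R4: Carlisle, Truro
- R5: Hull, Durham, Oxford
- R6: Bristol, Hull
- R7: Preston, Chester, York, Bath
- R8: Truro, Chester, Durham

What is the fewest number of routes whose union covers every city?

R1, R4, R5, R7 together cover {Carlisle, Truro, Bristol, Preston, Chester, Hull, Durham, York, Bath, Oxford} — every city.
No 3 of the 8 routes cover everything (all 56 triples fall short), so 4 is minimum.

4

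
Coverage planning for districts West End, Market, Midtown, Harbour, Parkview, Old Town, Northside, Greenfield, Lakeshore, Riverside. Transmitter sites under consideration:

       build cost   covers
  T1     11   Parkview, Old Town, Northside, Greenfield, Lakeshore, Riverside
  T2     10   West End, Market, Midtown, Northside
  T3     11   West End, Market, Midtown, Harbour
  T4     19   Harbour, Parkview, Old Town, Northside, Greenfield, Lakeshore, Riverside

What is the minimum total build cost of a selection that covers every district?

22

T1, T3 cover every district at build cost 11 + 11 = 22.
Any cover uses at least 2 transmitter sites; among all covering selections none totals below 22.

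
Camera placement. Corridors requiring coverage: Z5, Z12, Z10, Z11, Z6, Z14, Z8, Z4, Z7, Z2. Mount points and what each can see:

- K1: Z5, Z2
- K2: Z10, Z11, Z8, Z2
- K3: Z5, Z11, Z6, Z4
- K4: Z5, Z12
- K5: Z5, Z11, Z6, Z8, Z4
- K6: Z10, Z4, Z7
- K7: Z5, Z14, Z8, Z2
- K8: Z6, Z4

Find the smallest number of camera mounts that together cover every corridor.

4

K3, K4, K6, K7 together cover {Z5, Z12, Z10, Z11, Z6, Z14, Z8, Z4, Z7, Z2} — every corridor.
No 3 of the 8 camera mounts cover everything (all 56 triples fall short), so 4 is minimum.
Greedy (largest uncovered first) would take K5, K2, K4, K6, K7 — 5 camera mounts — but 4 suffice.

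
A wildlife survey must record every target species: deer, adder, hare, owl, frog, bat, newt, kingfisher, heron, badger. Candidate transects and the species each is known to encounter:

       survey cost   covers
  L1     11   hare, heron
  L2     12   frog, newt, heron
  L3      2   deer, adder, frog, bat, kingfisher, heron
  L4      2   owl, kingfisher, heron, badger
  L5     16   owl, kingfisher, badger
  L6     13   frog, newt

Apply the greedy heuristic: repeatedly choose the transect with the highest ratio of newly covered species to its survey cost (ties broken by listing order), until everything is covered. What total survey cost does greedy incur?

27

Pick 1: L3 adds 6 new (deer, adder, frog, bat, kingfisher, heron) at survey cost 2 (ratio 6/2).
Pick 2: L4 adds 2 new (owl, badger) at survey cost 2 (ratio 2/2).
Pick 3: L1 adds 1 new (hare) at survey cost 11 (ratio 1/11).
Pick 4: L2 adds 1 new (newt) at survey cost 12 (ratio 1/12).
Greedy total survey cost: 2 + 2 + 11 + 12 = 27.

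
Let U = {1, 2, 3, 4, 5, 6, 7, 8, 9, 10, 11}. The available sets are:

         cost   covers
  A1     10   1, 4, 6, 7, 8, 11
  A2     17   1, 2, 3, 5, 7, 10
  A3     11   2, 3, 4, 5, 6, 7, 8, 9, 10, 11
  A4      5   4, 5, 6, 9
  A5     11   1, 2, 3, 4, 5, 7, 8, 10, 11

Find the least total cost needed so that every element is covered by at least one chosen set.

16

A4, A5 cover every element at cost 5 + 11 = 16.
Any cover uses at least 2 sets; among all covering selections none totals below 16.
Greedy by coverage-per-cost would pick A3, A1 for 21 — worse than the optimum 16.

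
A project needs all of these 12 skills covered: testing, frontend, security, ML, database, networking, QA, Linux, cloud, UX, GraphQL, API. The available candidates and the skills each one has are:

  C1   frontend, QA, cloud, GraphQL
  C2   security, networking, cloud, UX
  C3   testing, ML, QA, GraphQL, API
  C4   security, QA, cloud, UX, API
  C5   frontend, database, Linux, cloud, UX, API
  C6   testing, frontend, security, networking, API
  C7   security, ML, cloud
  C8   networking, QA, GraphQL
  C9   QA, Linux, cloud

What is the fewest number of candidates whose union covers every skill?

3

C2, C3, C5 together cover {testing, frontend, security, ML, database, networking, QA, Linux, cloud, UX, GraphQL, API} — every skill.
No 2 of the 9 candidates cover everything (all 36 pairs fall short), so 3 is minimum.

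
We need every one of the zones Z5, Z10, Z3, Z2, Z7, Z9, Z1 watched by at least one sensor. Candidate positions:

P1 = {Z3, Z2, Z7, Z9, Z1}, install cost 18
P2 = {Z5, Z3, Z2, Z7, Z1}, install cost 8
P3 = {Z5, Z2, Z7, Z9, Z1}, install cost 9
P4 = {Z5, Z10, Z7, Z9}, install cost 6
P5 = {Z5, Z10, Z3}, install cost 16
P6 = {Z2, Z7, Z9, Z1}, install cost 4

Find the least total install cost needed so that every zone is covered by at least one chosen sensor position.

14

P2, P4 cover every zone at install cost 8 + 6 = 14.
Any cover uses at least 2 sensor positions; among all covering selections none totals below 14.
Greedy by coverage-per-install cost would pick P6, P4, P2 for 18 — worse than the optimum 14.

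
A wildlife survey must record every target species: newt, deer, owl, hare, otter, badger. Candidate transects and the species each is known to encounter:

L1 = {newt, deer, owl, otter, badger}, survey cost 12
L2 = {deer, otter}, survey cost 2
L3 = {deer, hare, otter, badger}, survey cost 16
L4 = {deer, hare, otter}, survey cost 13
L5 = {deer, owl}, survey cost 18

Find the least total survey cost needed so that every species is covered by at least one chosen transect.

L1, L4 cover every species at survey cost 12 + 13 = 25.
Any cover uses at least 2 transects; among all covering selections none totals below 25.

25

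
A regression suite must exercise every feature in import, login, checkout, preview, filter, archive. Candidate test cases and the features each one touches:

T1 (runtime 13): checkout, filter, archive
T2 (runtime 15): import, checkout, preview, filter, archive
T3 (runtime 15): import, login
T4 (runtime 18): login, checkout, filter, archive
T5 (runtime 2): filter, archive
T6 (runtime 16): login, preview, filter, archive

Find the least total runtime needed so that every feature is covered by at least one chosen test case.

T2, T3 cover every feature at runtime 15 + 15 = 30.
Any cover uses at least 2 test cases; among all covering selections none totals below 30.

30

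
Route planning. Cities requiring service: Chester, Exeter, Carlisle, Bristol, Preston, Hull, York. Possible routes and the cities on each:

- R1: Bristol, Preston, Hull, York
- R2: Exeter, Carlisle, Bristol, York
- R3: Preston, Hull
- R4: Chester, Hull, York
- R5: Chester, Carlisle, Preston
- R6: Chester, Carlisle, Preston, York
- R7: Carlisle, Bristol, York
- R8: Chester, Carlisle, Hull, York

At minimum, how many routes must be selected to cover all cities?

3

R1, R2, R4 together cover {Chester, Exeter, Carlisle, Bristol, Preston, Hull, York} — every city.
No 2 of the 8 routes cover everything (all 28 pairs fall short), so 3 is minimum.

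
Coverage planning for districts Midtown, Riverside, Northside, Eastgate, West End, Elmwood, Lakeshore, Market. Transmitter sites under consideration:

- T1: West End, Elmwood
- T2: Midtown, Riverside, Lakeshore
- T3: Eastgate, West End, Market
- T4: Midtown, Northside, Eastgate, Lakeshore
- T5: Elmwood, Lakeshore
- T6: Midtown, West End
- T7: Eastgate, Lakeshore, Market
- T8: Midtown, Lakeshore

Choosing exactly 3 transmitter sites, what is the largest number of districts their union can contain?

7

Choosing T1, T2, T3 covers {Midtown, Riverside, Eastgate, West End, Elmwood, Lakeshore, Market} — 7 districts.
No choice of 3 transmitter sites does better; here Northside is left uncovered.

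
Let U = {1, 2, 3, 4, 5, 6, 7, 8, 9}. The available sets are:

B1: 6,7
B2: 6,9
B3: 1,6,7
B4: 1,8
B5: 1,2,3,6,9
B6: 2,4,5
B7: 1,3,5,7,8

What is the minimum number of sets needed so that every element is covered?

B2, B6, B7 together cover {1, 2, 3, 4, 5, 6, 7, 8, 9} — every element.
No 2 of the 7 sets cover everything (all 21 pairs fall short), so 3 is minimum.

3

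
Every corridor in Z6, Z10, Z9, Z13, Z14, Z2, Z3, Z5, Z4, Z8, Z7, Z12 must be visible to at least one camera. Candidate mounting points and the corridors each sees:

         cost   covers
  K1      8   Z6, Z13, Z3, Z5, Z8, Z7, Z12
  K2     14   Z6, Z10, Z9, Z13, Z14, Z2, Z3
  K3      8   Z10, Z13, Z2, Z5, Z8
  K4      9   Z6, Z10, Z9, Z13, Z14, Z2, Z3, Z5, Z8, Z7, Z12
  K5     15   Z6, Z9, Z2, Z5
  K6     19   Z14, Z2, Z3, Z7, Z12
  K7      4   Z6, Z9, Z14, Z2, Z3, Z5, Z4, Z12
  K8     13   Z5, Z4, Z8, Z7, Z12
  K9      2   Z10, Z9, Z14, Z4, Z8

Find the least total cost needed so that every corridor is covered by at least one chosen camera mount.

11

K4, K9 cover every corridor at cost 9 + 2 = 11.
Any cover uses at least 2 camera mounts; among all covering selections none totals below 11.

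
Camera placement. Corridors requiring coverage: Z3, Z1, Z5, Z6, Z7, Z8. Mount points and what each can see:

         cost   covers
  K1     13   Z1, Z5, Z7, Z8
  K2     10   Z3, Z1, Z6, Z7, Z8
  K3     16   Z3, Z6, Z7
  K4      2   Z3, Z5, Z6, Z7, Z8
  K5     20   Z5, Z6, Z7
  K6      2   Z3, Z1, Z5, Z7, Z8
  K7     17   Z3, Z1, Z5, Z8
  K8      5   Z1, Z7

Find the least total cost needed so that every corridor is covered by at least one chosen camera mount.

K4, K6 cover every corridor at cost 2 + 2 = 4.
Any cover uses at least 2 camera mounts; among all covering selections none totals below 4.

4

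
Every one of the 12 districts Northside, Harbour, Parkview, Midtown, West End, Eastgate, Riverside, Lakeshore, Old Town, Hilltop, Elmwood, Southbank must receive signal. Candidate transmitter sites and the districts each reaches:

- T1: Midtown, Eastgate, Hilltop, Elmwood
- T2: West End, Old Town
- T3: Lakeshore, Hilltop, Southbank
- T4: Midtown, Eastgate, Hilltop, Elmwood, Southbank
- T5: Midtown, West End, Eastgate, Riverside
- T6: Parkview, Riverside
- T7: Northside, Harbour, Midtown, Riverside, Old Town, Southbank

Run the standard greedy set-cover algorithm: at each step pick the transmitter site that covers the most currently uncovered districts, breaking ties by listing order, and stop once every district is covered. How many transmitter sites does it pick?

Pick 1: T7 covers 6 new districts (Northside, Harbour, Midtown, Riverside, Old Town, Southbank).
Pick 2: T1 covers 3 new districts (Eastgate, Hilltop, Elmwood).
Pick 3: T2 covers 1 new districts (West End).
Pick 4: T3 covers 1 new districts (Lakeshore).
Pick 5: T6 covers 1 new districts (Parkview).
Greedy uses 5 transmitter sites.

5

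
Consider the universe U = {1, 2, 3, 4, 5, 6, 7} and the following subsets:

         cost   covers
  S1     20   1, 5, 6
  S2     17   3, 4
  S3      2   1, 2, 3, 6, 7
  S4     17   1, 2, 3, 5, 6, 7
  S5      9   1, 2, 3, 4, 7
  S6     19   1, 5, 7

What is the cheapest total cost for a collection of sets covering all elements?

26

S4, S5 cover every element at cost 17 + 9 = 26.
Any cover uses at least 2 sets; among all covering selections none totals below 26.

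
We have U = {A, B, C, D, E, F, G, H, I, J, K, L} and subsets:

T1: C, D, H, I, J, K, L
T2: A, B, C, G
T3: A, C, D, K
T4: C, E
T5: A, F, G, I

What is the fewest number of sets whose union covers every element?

4

T1, T2, T4, T5 together cover {A, B, C, D, E, F, G, H, I, J, K, L} — every element.
No 3 of the 5 sets cover everything (all 10 triples fall short), so 4 is minimum.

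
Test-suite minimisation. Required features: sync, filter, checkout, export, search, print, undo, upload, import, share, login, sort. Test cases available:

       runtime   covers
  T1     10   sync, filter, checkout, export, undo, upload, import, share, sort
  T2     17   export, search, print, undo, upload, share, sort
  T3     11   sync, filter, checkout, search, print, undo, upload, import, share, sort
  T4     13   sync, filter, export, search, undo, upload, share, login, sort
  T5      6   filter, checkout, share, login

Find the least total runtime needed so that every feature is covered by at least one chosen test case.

T3, T4 cover every feature at runtime 11 + 13 = 24.
Any cover uses at least 2 test cases; among all covering selections none totals below 24.
Greedy by coverage-per-runtime would pick T3, T5, T1 for 27 — worse than the optimum 24.

24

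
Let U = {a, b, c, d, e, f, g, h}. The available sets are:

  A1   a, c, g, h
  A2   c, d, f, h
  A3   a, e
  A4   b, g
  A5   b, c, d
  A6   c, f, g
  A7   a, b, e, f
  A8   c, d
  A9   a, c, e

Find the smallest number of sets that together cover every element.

3

A1, A2, A7 together cover {a, b, c, d, e, f, g, h} — every element.
No 2 of the 9 sets cover everything (all 36 pairs fall short), so 3 is minimum.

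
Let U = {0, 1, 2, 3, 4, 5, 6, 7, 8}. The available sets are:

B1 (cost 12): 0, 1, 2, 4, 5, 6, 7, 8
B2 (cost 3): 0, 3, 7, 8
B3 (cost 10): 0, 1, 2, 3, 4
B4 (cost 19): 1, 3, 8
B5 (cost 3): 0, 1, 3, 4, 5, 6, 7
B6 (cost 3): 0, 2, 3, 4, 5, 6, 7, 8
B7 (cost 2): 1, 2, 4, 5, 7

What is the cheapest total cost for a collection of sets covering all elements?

5

B6, B7 cover every element at cost 3 + 2 = 5.
Any cover uses at least 2 sets; among all covering selections none totals below 5.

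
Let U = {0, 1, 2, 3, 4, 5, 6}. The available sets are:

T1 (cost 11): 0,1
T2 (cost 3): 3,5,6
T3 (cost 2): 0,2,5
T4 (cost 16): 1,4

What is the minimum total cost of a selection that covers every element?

21

T2, T3, T4 cover every element at cost 3 + 2 + 16 = 21.
Any cover uses at least 3 sets; among all covering selections none totals below 21.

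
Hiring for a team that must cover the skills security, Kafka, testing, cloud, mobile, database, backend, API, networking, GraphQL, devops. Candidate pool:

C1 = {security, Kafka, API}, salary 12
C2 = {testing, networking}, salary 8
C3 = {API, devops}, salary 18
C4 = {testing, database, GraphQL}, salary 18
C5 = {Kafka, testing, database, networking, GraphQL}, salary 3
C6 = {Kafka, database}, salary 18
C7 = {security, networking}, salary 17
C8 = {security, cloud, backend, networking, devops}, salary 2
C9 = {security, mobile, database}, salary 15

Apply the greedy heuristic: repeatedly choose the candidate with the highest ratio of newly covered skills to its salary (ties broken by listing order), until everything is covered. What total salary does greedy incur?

Pick 1: C8 adds 5 new (security, cloud, backend, networking, devops) at salary 2 (ratio 5/2).
Pick 2: C5 adds 4 new (Kafka, testing, database, GraphQL) at salary 3 (ratio 4/3).
Pick 3: C1 adds 1 new (API) at salary 12 (ratio 1/12).
Pick 4: C9 adds 1 new (mobile) at salary 15 (ratio 1/15).
Greedy total salary: 2 + 3 + 12 + 15 = 32.

32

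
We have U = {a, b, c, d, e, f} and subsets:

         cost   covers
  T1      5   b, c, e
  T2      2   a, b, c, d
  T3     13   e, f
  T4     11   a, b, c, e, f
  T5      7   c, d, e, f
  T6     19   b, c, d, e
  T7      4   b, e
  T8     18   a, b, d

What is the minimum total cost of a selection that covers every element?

T2, T5 cover every element at cost 2 + 7 = 9.
Any cover uses at least 2 sets; among all covering selections none totals below 9.

9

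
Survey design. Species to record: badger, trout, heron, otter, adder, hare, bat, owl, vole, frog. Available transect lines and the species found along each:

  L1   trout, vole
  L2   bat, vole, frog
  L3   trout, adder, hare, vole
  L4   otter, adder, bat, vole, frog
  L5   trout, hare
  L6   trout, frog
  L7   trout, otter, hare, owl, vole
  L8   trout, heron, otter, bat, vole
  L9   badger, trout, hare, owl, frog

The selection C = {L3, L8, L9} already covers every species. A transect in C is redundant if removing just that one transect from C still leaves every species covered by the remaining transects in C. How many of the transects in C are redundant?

0

Drop L3: adder uncovered — not redundant.
Drop L8: heron, otter, bat uncovered — not redundant.
Drop L9: badger, owl, frog uncovered — not redundant.
None of the transects in C is redundant.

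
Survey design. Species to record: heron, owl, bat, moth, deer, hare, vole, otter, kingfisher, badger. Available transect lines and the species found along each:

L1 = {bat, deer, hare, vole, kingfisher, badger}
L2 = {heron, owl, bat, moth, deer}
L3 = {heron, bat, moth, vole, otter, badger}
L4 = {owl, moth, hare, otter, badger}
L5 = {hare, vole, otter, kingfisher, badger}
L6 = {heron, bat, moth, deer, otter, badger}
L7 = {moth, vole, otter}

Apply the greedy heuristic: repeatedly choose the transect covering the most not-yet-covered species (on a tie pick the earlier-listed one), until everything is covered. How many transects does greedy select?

3

Pick 1: L1 covers 6 new species (bat, deer, hare, vole, kingfisher, badger).
Pick 2: L2 covers 3 new species (heron, owl, moth).
Pick 3: L3 covers 1 new species (otter).
Greedy uses 3 transects. (The true minimum is 2.)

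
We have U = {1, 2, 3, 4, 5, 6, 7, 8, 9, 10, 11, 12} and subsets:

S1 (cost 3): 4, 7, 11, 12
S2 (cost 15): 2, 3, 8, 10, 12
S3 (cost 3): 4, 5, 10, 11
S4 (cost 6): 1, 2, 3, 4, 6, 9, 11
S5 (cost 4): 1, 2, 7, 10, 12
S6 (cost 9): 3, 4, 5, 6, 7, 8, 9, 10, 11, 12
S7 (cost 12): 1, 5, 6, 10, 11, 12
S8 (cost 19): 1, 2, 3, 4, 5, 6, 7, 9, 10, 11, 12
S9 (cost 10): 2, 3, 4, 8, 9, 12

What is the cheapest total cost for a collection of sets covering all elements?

13

S5, S6 cover every element at cost 4 + 9 = 13.
Any cover uses at least 2 sets; among all covering selections none totals below 13.
Greedy by coverage-per-cost would pick S1, S4, S3, S6 for 21 — worse than the optimum 13.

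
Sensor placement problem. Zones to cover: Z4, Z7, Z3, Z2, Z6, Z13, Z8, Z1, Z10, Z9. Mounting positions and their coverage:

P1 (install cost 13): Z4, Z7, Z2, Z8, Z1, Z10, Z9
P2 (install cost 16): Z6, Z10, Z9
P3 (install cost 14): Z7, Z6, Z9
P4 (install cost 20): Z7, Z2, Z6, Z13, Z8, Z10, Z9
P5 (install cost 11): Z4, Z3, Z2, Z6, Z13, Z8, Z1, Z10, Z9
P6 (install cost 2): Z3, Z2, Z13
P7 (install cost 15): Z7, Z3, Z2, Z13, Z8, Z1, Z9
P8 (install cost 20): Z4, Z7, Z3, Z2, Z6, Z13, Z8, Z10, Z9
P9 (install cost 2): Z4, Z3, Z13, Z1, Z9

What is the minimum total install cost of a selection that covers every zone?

P4, P9 cover every zone at install cost 20 + 2 = 22.
Any cover uses at least 2 sensor positions; among all covering selections none totals below 22.

22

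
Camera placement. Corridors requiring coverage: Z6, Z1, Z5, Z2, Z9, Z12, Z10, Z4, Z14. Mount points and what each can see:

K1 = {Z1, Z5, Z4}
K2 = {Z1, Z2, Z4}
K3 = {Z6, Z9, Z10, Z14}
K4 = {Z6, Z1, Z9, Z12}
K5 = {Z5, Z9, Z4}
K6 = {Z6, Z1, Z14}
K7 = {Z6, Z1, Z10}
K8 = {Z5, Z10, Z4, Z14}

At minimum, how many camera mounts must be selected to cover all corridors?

3

K2, K4, K8 together cover {Z6, Z1, Z5, Z2, Z9, Z12, Z10, Z4, Z14} — every corridor.
No 2 of the 8 camera mounts cover everything (all 28 pairs fall short), so 3 is minimum.
Greedy (largest uncovered first) would take K3, K1, K2, K4 — 4 camera mounts — but 3 suffice.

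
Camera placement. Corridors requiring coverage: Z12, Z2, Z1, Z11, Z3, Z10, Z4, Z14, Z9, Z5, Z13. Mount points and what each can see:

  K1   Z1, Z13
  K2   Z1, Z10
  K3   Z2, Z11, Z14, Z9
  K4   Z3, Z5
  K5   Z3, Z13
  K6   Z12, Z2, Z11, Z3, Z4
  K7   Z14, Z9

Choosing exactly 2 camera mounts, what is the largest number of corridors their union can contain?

Choosing K1, K6 covers {Z12, Z2, Z1, Z11, Z3, Z4, Z13} — 7 corridors.
No choice of 2 camera mounts does better; here Z10, Z14, Z9, Z5 are left uncovered.

7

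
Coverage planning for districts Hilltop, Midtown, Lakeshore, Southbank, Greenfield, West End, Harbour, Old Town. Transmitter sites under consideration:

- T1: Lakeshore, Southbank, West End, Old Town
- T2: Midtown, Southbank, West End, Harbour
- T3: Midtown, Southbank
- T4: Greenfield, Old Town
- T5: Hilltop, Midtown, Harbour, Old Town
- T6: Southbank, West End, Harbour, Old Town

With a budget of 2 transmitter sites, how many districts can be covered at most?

Choosing T1, T5 covers {Hilltop, Midtown, Lakeshore, Southbank, West End, Harbour, Old Town} — 7 districts.
No choice of 2 transmitter sites does better; here Greenfield is left uncovered.

7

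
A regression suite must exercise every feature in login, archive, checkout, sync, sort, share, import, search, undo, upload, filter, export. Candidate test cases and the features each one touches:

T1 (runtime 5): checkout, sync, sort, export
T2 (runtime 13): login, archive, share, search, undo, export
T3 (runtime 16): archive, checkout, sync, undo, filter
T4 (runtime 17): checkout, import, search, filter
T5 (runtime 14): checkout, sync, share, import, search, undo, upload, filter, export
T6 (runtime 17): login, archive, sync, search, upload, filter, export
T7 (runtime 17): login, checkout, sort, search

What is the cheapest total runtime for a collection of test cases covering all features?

32

T1, T2, T5 cover every feature at runtime 5 + 13 + 14 = 32.
Any cover uses at least 3 test cases; among all covering selections none totals below 32.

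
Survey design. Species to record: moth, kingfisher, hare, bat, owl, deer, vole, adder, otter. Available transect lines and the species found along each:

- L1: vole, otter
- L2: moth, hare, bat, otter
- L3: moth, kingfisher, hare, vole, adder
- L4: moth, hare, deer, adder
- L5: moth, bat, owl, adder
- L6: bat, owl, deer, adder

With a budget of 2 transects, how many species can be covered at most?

Choosing L3, L6 covers {moth, kingfisher, hare, bat, owl, deer, vole, adder} — 8 species.
No choice of 2 transects does better; here otter is left uncovered.

8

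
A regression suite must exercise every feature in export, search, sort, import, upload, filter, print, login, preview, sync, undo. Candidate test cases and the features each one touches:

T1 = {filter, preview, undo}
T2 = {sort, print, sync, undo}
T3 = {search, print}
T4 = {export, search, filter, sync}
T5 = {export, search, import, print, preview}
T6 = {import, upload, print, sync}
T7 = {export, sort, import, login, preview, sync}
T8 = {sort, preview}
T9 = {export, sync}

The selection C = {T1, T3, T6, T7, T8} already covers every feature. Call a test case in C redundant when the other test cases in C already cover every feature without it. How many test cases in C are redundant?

1

Drop T1: filter, undo uncovered — not redundant.
Drop T3: search uncovered — not redundant.
Drop T6: upload uncovered — not redundant.
Drop T7: export, login uncovered — not redundant.
Drop T8: the rest still cover every feature — redundant.
1 redundant: T8.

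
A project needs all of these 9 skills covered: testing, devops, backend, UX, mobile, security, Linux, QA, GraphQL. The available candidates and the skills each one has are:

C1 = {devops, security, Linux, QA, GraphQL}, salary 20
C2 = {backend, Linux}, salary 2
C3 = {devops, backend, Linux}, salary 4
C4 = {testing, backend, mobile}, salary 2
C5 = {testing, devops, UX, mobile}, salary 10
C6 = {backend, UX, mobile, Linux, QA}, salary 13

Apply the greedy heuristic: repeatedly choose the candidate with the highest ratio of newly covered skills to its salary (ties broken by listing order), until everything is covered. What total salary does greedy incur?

Pick 1: C4 adds 3 new (testing, backend, mobile) at salary 2 (ratio 3/2).
Pick 2: C2 adds 1 new (Linux) at salary 2 (ratio 1/2).
Pick 3: C3 adds 1 new (devops) at salary 4 (ratio 1/4).
Pick 4: C6 adds 2 new (UX, QA) at salary 13 (ratio 2/13).
Pick 5: C1 adds 2 new (security, GraphQL) at salary 20 (ratio 2/20).
Greedy total salary: 2 + 2 + 4 + 13 + 20 = 41. (The true optimum is 32, so greedy overshoots here.)

41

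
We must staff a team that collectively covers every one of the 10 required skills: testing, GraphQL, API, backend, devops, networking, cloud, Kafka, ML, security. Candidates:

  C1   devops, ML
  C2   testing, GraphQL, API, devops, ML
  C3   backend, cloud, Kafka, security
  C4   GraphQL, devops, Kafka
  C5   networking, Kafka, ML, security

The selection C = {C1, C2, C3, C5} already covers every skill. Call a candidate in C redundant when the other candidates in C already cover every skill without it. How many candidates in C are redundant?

1

Drop C1: the rest still cover every skill — redundant.
Drop C2: testing, GraphQL, API uncovered — not redundant.
Drop C3: backend, cloud uncovered — not redundant.
Drop C5: networking uncovered — not redundant.
1 redundant: C1.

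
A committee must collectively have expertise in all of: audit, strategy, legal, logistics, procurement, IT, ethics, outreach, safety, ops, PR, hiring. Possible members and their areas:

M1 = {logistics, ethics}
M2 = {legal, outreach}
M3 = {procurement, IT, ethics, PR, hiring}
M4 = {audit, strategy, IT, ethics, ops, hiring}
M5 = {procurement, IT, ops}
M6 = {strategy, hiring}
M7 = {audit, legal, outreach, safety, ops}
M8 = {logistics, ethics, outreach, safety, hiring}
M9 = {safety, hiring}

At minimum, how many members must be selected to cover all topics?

4

M1, M3, M4, M7 together cover {audit, strategy, legal, logistics, procurement, IT, ethics, outreach, safety, ops, PR, hiring} — every topic.
No 3 of the 9 members cover everything (all 84 triples fall short), so 4 is minimum.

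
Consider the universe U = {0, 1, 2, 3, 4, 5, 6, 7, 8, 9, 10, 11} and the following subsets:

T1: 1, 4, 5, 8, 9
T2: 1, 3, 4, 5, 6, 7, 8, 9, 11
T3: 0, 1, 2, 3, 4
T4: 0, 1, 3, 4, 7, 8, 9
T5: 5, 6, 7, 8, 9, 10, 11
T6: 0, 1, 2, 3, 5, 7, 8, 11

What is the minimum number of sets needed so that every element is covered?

T3, T5 together cover {0, 1, 2, 3, 4, 5, 6, 7, 8, 9, 10, 11} — every element.
No single set contains all 12 elements, so 2 is optimal.
Greedy (largest uncovered first) would take T2, T3, T5 — 3 sets — but 2 suffice.

2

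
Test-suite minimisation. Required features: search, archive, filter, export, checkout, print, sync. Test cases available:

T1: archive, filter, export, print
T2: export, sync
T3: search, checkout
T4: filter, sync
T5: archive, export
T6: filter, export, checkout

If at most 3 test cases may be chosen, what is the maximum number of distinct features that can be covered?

Choosing T1, T2, T3 covers {search, archive, filter, export, checkout, print, sync} — 7 features.
That is all 7 features.

7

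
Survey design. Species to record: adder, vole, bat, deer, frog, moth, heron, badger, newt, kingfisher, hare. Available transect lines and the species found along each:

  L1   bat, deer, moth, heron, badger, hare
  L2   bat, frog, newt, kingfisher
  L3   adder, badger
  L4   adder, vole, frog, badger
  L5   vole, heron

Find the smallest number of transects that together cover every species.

3

L1, L2, L4 together cover {adder, vole, bat, deer, frog, moth, heron, badger, newt, kingfisher, hare} — every species.
No 2 of the 5 transects cover everything (all 10 pairs fall short), so 3 is minimum.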